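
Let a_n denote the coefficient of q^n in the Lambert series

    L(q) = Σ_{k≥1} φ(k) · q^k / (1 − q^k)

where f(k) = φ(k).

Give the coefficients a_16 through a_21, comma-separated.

q^16  k|16↦φ(k): 1:1 2:1 4:2 8:4 16:8  a_16=16
n=17: 17·1 1·17  φ→[16+1]=17
[q^18] φ(18)=6,φ(9)=6,φ(6)=2,φ(3)=2,φ(2)=1,φ(1)=1 ⇒ 18
n=19: 19·1 1·19  φ→[18+1]=19
[q^20] φ(1)=1,φ(2)=1,φ(4)=2,φ(5)=4,φ(10)=4,φ(20)=8 ⇒ 20
d|21:{1,3,7,21}  Σφ=1+2+6+12=21

16, 17, 18, 19, 20, 21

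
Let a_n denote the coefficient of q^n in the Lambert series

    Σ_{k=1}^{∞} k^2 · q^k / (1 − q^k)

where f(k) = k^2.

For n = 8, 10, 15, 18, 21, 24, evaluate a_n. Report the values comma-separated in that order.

q^8  k|8↦f(k): 1:1 2:4 4:16 8:64  a_8=85
d|10:{1,2,5,10}  Σf=1+4+25+100=130
d|15:{15,5,3,1}  Σf=225+25+9+1=260
[q^18] f(18)=324,f(9)=81,f(6)=36,f(3)=9,f(2)=4,f(1)=1 ⇒ 455
n=21: 21·1 7·3 3·7 1·21  f→[441+49+9+1]=500
d|24:{24,12,8,6,4,3,2,1}  Σf=576+144+64+36+16+9+4+1=850

85, 130, 260, 455, 500, 850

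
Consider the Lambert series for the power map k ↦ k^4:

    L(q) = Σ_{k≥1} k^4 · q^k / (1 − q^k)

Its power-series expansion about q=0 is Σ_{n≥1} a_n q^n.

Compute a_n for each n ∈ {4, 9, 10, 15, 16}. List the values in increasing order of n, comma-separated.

n=4: 4·1 2·2 1·4  f→[256+16+1]=273
d|9:{1,3,9}  Σf=1+81+6561=6643
[q^10] f(10)=10000,f(5)=625,f(2)=16,f(1)=1 ⇒ 10642
q^15  k|15↦f(k): 1:1 3:81 5:625 15:50625  a_15=51332
[q^16] f(16)=65536,f(8)=4096,f(4)=256,f(2)=16,f(1)=1 ⇒ 69905

273, 6643, 10642, 51332, 69905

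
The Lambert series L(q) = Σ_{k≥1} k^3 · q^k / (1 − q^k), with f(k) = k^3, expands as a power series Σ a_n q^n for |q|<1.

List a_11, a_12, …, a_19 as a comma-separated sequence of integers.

d|11:{1,11}  Σf=1+1331=1332
q^12  k|12↦f(k): 12:1728 6:216 4:64 3:27 2:8 1:1  a_12=2044
d|13:{13,1}  Σf=2197+1=2198
n=14: 1·14 2·7 7·2 14·1  f→[1+8+343+2744]=3096
q^15  k|15↦f(k): 1:1 3:27 5:125 15:3375  a_15=3528
n=16: 16·1 8·2 4·4 2·8 1·16  f→[4096+512+64+8+1]=4681
q^17  k|17↦f(k): 1:1 17:4913  a_17=4914
[q^18] f(1)=1,f(2)=8,f(3)=27,f(6)=216,f(9)=729,f(18)=5832 ⇒ 6813
d|19:{19,1}  Σf=6859+1=6860

1332, 2044, 2198, 3096, 3528, 4681, 4914, 6813, 6860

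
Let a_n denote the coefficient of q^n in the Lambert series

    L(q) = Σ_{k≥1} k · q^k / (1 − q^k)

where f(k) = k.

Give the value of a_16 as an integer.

d|16:{16,8,4,2,1}  Σf=16+8+4+2+1=31

a_16 = 31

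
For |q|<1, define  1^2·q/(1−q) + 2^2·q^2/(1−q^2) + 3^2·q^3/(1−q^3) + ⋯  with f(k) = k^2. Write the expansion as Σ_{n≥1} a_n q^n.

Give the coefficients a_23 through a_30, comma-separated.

530, 850, 651, 850, 820, 1050, 842, 1300

q^23  k|23↦f(k): 1:1 23:529  a_23=530
q^24  k|24↦f(k): 24:576 12:144 8:64 6:36 4:16 3:9 2:4 1:1  a_24=850
q^25  k|25↦f(k): 25:625 5:25 1:1  a_25=651
d|26:{26,13,2,1}  Σf=676+169+4+1=850
[q^27] f(1)=1,f(3)=9,f(9)=81,f(27)=729 ⇒ 820
q^28  k|28↦f(k): 1:1 2:4 4:16 7:49 14:196 28:784  a_28=1050
q^29  k|29↦f(k): 1:1 29:841  a_29=842
[q^30] f(1)=1,f(2)=4,f(3)=9,f(5)=25,f(6)=36,f(10)=100,f(15)=225,f(30)=900 ⇒ 1300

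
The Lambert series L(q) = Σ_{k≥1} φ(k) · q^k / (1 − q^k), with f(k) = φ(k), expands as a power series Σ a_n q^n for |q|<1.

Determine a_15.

q^15  k|15↦φ(k): 15:8 5:4 3:2 1:1  a_15=15

a_15 = 15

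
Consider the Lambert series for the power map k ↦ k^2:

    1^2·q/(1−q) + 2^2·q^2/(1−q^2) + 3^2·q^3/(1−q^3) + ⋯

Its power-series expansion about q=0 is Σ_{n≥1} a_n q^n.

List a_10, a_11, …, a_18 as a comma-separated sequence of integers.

130, 122, 210, 170, 250, 260, 341, 290, 455

q^10  k|10↦f(k): 10:100 5:25 2:4 1:1  a_10=130
q^11  k|11↦f(k): 11:121 1:1  a_11=122
d|12:{1,2,3,4,6,12}  Σf=1+4+9+16+36+144=210
n=13: 1·13 13·1  f→[1+169]=170
d|14:{14,7,2,1}  Σf=196+49+4+1=250
q^15  k|15↦f(k): 1:1 3:9 5:25 15:225  a_15=260
[q^16] f(1)=1,f(2)=4,f(4)=16,f(8)=64,f(16)=256 ⇒ 341
q^17  k|17↦f(k): 1:1 17:289  a_17=290
[q^18] f(18)=324,f(9)=81,f(6)=36,f(3)=9,f(2)=4,f(1)=1 ⇒ 455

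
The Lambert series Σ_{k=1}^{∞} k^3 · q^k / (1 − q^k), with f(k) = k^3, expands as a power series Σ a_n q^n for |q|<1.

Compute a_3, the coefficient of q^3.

[q^3] f(3)=27,f(1)=1 ⇒ 28

a_3 = 28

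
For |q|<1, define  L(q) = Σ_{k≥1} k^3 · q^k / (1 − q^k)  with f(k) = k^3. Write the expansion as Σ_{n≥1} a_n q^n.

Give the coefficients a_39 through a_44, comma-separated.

q^39  k|39↦f(k): 39:59319 13:2197 3:27 1:1  a_39=61544
q^40  k|40↦f(k): 40:64000 20:8000 10:1000 8:512 5:125 4:64 2:8 1:1  a_40=73710
n=41: 1·41 41·1  f→[1+68921]=68922
n=42: 1·42 2·21 3·14 6·7 7·6 14·3 21·2 42·1  f→[1+8+27+216+343+2744+9261+74088]=86688
d|43:{1,43}  Σf=1+79507=79508
d|44:{44,22,11,4,2,1}  Σf=85184+10648+1331+64+8+1=97236

61544, 73710, 68922, 86688, 79508, 97236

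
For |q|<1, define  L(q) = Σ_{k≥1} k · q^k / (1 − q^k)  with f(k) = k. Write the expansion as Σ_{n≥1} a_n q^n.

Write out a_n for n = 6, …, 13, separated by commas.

d|6:{1,2,3,6}  Σf=1+2+3+6=12
[q^7] f(1)=1,f(7)=7 ⇒ 8
d|8:{1,2,4,8}  Σf=1+2+4+8=15
n=9: 9·1 3·3 1·9  f→[9+3+1]=13
d|10:{1,2,5,10}  Σf=1+2+5+10=18
[q^11] f(11)=11,f(1)=1 ⇒ 12
d|12:{1,2,3,4,6,12}  Σf=1+2+3+4+6+12=28
q^13  k|13↦f(k): 13:13 1:1  a_13=14

12, 8, 15, 13, 18, 12, 28, 14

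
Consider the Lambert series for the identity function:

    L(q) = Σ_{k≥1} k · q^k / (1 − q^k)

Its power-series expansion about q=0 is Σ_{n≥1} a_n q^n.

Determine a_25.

a_25 = 31

q^25  k|25↦f(k): 25:25 5:5 1:1  a_25=31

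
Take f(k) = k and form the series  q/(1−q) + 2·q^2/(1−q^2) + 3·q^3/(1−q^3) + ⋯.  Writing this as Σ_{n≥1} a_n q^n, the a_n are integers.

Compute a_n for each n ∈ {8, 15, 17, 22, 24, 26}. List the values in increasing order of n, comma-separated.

q^8  k|8↦f(k): 1:1 2:2 4:4 8:8  a_8=15
[q^15] f(15)=15,f(5)=5,f(3)=3,f(1)=1 ⇒ 24
n=17: 17·1 1·17  f→[17+1]=18
n=22: 22·1 11·2 2·11 1·22  f→[22+11+2+1]=36
d|24:{1,2,3,4,6,8,12,24}  Σf=1+2+3+4+6+8+12+24=60
[q^26] f(26)=26,f(13)=13,f(2)=2,f(1)=1 ⇒ 42

15, 24, 18, 36, 60, 42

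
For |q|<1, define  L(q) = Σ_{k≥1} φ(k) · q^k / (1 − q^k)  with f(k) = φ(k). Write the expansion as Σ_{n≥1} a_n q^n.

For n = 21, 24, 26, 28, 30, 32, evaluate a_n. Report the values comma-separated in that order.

q^21  k|21↦φ(k): 1:1 3:2 7:6 21:12  a_21=21
q^24  k|24↦φ(k): 1:1 2:1 3:2 4:2 6:2 8:4 12:4 24:8  a_24=24
[q^26] φ(26)=12,φ(13)=12,φ(2)=1,φ(1)=1 ⇒ 26
d|28:{28,14,7,4,2,1}  Σφ=12+6+6+2+1+1=28
[q^30] φ(1)=1,φ(2)=1,φ(3)=2,φ(5)=4,φ(6)=2,φ(10)=4,φ(15)=8,φ(30)=8 ⇒ 30
n=32: 1·32 2·16 4·8 8·4 16·2 32·1  φ→[1+1+2+4+8+16]=32

21, 24, 26, 28, 30, 32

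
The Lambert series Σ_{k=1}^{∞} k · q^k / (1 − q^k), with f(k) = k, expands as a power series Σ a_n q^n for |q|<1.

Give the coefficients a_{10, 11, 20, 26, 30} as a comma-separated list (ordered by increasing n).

[q^10] f(1)=1,f(2)=2,f(5)=5,f(10)=10 ⇒ 18
q^11  k|11↦f(k): 11:11 1:1  a_11=12
n=20: 20·1 10·2 5·4 4·5 2·10 1·20  f→[20+10+5+4+2+1]=42
n=26: 26·1 13·2 2·13 1·26  f→[26+13+2+1]=42
q^30  k|30↦f(k): 1:1 2:2 3:3 5:5 6:6 10:10 15:15 30:30  a_30=72

18, 12, 42, 42, 72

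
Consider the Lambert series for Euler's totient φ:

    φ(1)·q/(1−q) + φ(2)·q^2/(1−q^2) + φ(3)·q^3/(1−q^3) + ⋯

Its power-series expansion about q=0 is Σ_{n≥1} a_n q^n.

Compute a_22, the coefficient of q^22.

n=22: 1·22 2·11 11·2 22·1  φ→[1+1+10+10]=22

a_22 = 22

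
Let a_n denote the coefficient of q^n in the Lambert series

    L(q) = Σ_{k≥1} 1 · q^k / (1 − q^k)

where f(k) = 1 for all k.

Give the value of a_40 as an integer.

d|40:{1,2,4,5,8,10,20,40}  Σf=1+1+1+1+1+1+1+1=8

a_40 = 8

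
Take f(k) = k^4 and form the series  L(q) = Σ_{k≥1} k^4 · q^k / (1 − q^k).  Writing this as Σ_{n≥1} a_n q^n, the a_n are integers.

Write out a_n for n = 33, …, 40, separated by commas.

n=33: 1·33 3·11 11·3 33·1  f→[1+81+14641+1185921]=1200644
[q^34] f(34)=1336336,f(17)=83521,f(2)=16,f(1)=1 ⇒ 1419874
[q^35] f(35)=1500625,f(7)=2401,f(5)=625,f(1)=1 ⇒ 1503652
q^36  k|36↦f(k): 1:1 2:16 3:81 4:256 6:1296 9:6561 12:20736 18:104976 36:1679616  a_36=1813539
[q^37] f(37)=1874161,f(1)=1 ⇒ 1874162
d|38:{38,19,2,1}  Σf=2085136+130321+16+1=2215474
d|39:{39,13,3,1}  Σf=2313441+28561+81+1=2342084
d|40:{40,20,10,8,5,4,2,1}  Σf=2560000+160000+10000+4096+625+256+16+1=2734994

1200644, 1419874, 1503652, 1813539, 1874162, 2215474, 2342084, 2734994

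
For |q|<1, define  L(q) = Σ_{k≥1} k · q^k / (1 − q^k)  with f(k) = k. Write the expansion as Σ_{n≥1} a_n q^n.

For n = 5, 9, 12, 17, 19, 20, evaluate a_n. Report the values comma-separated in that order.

6, 13, 28, 18, 20, 42

[q^5] f(1)=1,f(5)=5 ⇒ 6
d|9:{9,3,1}  Σf=9+3+1=13
[q^12] f(12)=12,f(6)=6,f(4)=4,f(3)=3,f(2)=2,f(1)=1 ⇒ 28
q^17  k|17↦f(k): 17:17 1:1  a_17=18
q^19  k|19↦f(k): 19:19 1:1  a_19=20
[q^20] f(1)=1,f(2)=2,f(4)=4,f(5)=5,f(10)=10,f(20)=20 ⇒ 42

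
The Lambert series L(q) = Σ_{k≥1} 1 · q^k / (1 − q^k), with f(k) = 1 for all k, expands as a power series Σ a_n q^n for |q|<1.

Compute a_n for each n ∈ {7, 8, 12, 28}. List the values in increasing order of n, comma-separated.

2, 4, 6, 6

[q^7] f(7)=1,f(1)=1 ⇒ 2
q^8  k|8↦f(k): 8:1 4:1 2:1 1:1  a_8=4
n=12: 1·12 2·6 3·4 4·3 6·2 12·1  f→[1+1+1+1+1+1]=6
[q^28] f(1)=1,f(2)=1,f(4)=1,f(7)=1,f(14)=1,f(28)=1 ⇒ 6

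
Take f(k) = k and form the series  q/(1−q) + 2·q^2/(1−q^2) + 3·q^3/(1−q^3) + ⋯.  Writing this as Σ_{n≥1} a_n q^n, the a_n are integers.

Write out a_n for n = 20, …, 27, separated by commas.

42, 32, 36, 24, 60, 31, 42, 40

d|20:{20,10,5,4,2,1}  Σf=20+10+5+4+2+1=42
n=21: 21·1 7·3 3·7 1·21  f→[21+7+3+1]=32
q^22  k|22↦f(k): 22:22 11:11 2:2 1:1  a_22=36
[q^23] f(23)=23,f(1)=1 ⇒ 24
[q^24] f(24)=24,f(12)=12,f(8)=8,f(6)=6,f(4)=4,f(3)=3,f(2)=2,f(1)=1 ⇒ 60
d|25:{25,5,1}  Σf=25+5+1=31
d|26:{1,2,13,26}  Σf=1+2+13+26=42
q^27  k|27↦f(k): 27:27 9:9 3:3 1:1  a_27=40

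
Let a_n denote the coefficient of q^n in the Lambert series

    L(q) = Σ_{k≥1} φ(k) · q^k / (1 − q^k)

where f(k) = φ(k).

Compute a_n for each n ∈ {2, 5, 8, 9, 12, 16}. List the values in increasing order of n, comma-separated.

[q^2] φ(2)=1,φ(1)=1 ⇒ 2
n=5: 5·1 1·5  φ→[4+1]=5
[q^8] φ(8)=4,φ(4)=2,φ(2)=1,φ(1)=1 ⇒ 8
d|9:{1,3,9}  Σφ=1+2+6=9
n=12: 12·1 6·2 4·3 3·4 2·6 1·12  φ→[4+2+2+2+1+1]=12
n=16: 1·16 2·8 4·4 8·2 16·1  φ→[1+1+2+4+8]=16

2, 5, 8, 9, 12, 16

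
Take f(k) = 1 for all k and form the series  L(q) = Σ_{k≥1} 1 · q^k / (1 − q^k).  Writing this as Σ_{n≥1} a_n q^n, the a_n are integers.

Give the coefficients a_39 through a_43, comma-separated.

n=39: 39·1 13·3 3·13 1·39  f→[1+1+1+1]=4
d|40:{40,20,10,8,5,4,2,1}  Σf=1+1+1+1+1+1+1+1=8
q^41  k|41↦f(k): 41:1 1:1  a_41=2
d|42:{1,2,3,6,7,14,21,42}  Σf=1+1+1+1+1+1+1+1=8
q^43  k|43↦f(k): 43:1 1:1  a_43=2

4, 8, 2, 8, 2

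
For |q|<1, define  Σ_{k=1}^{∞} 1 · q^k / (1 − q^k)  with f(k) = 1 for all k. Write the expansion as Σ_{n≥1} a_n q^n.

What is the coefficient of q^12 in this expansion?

n=12: 12·1 6·2 4·3 3·4 2·6 1·12  f→[1+1+1+1+1+1]=6

a_12 = 6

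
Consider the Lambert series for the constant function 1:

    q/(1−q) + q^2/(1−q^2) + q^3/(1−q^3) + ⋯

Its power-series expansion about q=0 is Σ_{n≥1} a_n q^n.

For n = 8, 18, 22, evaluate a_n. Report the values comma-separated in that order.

q^8  k|8↦f(k): 8:1 4:1 2:1 1:1  a_8=4
d|18:{18,9,6,3,2,1}  Σf=1+1+1+1+1+1=6
[q^22] f(22)=1,f(11)=1,f(2)=1,f(1)=1 ⇒ 4

4, 6, 4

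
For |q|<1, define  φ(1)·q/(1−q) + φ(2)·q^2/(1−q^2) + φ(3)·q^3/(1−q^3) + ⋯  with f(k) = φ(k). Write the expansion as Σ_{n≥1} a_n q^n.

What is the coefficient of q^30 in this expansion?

n=30: 1·30 2·15 3·10 5·6 6·5 10·3 15·2 30·1  φ→[1+1+2+4+2+4+8+8]=30

a_30 = 30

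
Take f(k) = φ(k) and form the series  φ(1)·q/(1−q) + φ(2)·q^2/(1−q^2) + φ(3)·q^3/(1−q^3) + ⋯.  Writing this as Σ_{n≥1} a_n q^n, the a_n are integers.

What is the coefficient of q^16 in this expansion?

q^16  k|16↦φ(k): 1:1 2:1 4:2 8:4 16:8  a_16=16

a_16 = 16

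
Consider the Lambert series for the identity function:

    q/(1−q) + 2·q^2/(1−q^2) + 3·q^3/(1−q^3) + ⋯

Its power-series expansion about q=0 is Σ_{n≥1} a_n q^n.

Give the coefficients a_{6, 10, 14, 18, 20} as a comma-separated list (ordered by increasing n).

d|6:{6,3,2,1}  Σf=6+3+2+1=12
d|10:{1,2,5,10}  Σf=1+2+5+10=18
q^14  k|14↦f(k): 1:1 2:2 7:7 14:14  a_14=24
q^18  k|18↦f(k): 18:18 9:9 6:6 3:3 2:2 1:1  a_18=39
[q^20] f(1)=1,f(2)=2,f(4)=4,f(5)=5,f(10)=10,f(20)=20 ⇒ 42

12, 18, 24, 39, 42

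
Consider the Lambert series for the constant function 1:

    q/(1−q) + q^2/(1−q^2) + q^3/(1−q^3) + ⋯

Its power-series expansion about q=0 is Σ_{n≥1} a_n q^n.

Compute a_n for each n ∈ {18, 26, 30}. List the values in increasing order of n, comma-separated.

n=18: 18·1 9·2 6·3 3·6 2·9 1·18  f→[1+1+1+1+1+1]=6
d|26:{1,2,13,26}  Σf=1+1+1+1=4
n=30: 1·30 2·15 3·10 5·6 6·5 10·3 15·2 30·1  f→[1+1+1+1+1+1+1+1]=8

6, 4, 8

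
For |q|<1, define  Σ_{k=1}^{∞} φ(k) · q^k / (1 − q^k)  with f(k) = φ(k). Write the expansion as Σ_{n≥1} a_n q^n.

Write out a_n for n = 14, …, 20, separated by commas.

n=14: 14·1 7·2 2·7 1·14  φ→[6+6+1+1]=14
d|15:{1,3,5,15}  Σφ=1+2+4+8=15
d|16:{16,8,4,2,1}  Σφ=8+4+2+1+1=16
q^17  k|17↦φ(k): 17:16 1:1  a_17=17
q^18  k|18↦φ(k): 18:6 9:6 6:2 3:2 2:1 1:1  a_18=18
q^19  k|19↦φ(k): 19:18 1:1  a_19=19
d|20:{20,10,5,4,2,1}  Σφ=8+4+4+2+1+1=20

14, 15, 16, 17, 18, 19, 20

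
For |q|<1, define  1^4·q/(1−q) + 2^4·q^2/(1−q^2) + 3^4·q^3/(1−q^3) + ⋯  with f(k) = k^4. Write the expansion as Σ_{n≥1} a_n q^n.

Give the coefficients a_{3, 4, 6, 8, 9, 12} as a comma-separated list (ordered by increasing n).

82, 273, 1394, 4369, 6643, 22386

d|3:{3,1}  Σf=81+1=82
[q^4] f(4)=256,f(2)=16,f(1)=1 ⇒ 273
[q^6] f(6)=1296,f(3)=81,f(2)=16,f(1)=1 ⇒ 1394
q^8  k|8↦f(k): 1:1 2:16 4:256 8:4096  a_8=4369
n=9: 1·9 3·3 9·1  f→[1+81+6561]=6643
n=12: 12·1 6·2 4·3 3·4 2·6 1·12  f→[20736+1296+256+81+16+1]=22386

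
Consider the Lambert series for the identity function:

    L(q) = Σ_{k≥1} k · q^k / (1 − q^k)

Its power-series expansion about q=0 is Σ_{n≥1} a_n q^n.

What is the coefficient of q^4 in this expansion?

a_4 = 7

d|4:{4,2,1}  Σf=4+2+1=7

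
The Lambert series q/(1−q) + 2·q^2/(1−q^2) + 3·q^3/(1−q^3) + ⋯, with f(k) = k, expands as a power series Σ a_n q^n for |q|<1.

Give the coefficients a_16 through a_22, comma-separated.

31, 18, 39, 20, 42, 32, 36

[q^16] f(1)=1,f(2)=2,f(4)=4,f(8)=8,f(16)=16 ⇒ 31
[q^17] f(17)=17,f(1)=1 ⇒ 18
q^18  k|18↦f(k): 1:1 2:2 3:3 6:6 9:9 18:18  a_18=39
[q^19] f(19)=19,f(1)=1 ⇒ 20
d|20:{20,10,5,4,2,1}  Σf=20+10+5+4+2+1=42
q^21  k|21↦f(k): 1:1 3:3 7:7 21:21  a_21=32
d|22:{22,11,2,1}  Σf=22+11+2+1=36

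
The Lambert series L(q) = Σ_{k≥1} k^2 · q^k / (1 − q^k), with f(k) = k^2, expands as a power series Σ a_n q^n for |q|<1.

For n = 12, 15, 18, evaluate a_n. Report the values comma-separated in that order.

210, 260, 455

[q^12] f(12)=144,f(6)=36,f(4)=16,f(3)=9,f(2)=4,f(1)=1 ⇒ 210
d|15:{15,5,3,1}  Σf=225+25+9+1=260
d|18:{18,9,6,3,2,1}  Σf=324+81+36+9+4+1=455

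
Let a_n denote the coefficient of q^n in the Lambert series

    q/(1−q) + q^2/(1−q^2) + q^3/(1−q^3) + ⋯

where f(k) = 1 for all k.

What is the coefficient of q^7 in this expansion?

q^7  k|7↦f(k): 1:1 7:1  a_7=2

a_7 = 2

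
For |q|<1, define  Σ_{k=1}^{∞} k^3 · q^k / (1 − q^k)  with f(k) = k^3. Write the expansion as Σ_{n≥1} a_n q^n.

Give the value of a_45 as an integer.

a_45 = 95382

n=45: 1·45 3·15 5·9 9·5 15·3 45·1  f→[1+27+125+729+3375+91125]=95382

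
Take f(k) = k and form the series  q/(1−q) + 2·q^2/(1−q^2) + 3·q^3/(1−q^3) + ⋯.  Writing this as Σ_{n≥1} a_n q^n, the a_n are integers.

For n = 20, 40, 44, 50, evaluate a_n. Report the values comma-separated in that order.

d|20:{1,2,4,5,10,20}  Σf=1+2+4+5+10+20=42
q^40  k|40↦f(k): 1:1 2:2 4:4 5:5 8:8 10:10 20:20 40:40  a_40=90
[q^44] f(1)=1,f(2)=2,f(4)=4,f(11)=11,f(22)=22,f(44)=44 ⇒ 84
d|50:{50,25,10,5,2,1}  Σf=50+25+10+5+2+1=93

42, 90, 84, 93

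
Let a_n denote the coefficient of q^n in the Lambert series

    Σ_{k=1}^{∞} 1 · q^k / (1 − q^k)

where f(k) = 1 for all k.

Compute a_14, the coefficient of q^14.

n=14: 1·14 2·7 7·2 14·1  f→[1+1+1+1]=4

a_14 = 4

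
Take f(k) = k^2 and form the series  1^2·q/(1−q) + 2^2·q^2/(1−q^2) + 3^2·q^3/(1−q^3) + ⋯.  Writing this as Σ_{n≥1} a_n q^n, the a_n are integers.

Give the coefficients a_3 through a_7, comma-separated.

q^3  k|3↦f(k): 3:9 1:1  a_3=10
[q^4] f(4)=16,f(2)=4,f(1)=1 ⇒ 21
[q^5] f(1)=1,f(5)=25 ⇒ 26
q^6  k|6↦f(k): 1:1 2:4 3:9 6:36  a_6=50
d|7:{7,1}  Σf=49+1=50

10, 21, 26, 50, 50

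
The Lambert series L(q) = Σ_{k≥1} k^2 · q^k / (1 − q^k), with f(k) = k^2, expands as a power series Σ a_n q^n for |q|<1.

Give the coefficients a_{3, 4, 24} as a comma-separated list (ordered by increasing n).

10, 21, 850

[q^3] f(1)=1,f(3)=9 ⇒ 10
q^4  k|4↦f(k): 1:1 2:4 4:16  a_4=21
q^24  k|24↦f(k): 1:1 2:4 3:9 4:16 6:36 8:64 12:144 24:576  a_24=850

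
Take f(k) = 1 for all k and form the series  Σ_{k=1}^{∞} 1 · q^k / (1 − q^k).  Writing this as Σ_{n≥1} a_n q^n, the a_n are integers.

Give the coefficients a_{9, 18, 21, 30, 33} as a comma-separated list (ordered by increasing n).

3, 6, 4, 8, 4

[q^9] f(1)=1,f(3)=1,f(9)=1 ⇒ 3
q^18  k|18↦f(k): 1:1 2:1 3:1 6:1 9:1 18:1  a_18=6
d|21:{1,3,7,21}  Σf=1+1+1+1=4
[q^30] f(30)=1,f(15)=1,f(10)=1,f(6)=1,f(5)=1,f(3)=1,f(2)=1,f(1)=1 ⇒ 8
n=33: 33·1 11·3 3·11 1·33  f→[1+1+1+1]=4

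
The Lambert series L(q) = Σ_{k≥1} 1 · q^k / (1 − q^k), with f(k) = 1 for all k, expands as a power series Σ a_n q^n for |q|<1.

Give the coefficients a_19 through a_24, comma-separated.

n=19: 1·19 19·1  f→[1+1]=2
n=20: 1·20 2·10 4·5 5·4 10·2 20·1  f→[1+1+1+1+1+1]=6
n=21: 1·21 3·7 7·3 21·1  f→[1+1+1+1]=4
q^22  k|22↦f(k): 1:1 2:1 11:1 22:1  a_22=4
[q^23] f(23)=1,f(1)=1 ⇒ 2
q^24  k|24↦f(k): 1:1 2:1 3:1 4:1 6:1 8:1 12:1 24:1  a_24=8

2, 6, 4, 4, 2, 8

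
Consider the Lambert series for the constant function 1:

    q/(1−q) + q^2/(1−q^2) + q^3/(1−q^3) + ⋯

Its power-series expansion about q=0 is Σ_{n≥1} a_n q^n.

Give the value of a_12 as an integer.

n=12: 1·12 2·6 3·4 4·3 6·2 12·1  f→[1+1+1+1+1+1]=6

a_12 = 6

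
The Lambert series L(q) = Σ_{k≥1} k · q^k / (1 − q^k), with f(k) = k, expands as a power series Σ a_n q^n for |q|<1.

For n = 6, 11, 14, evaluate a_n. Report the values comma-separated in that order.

d|6:{1,2,3,6}  Σf=1+2+3+6=12
[q^11] f(11)=11,f(1)=1 ⇒ 12
q^14  k|14↦f(k): 1:1 2:2 7:7 14:14  a_14=24

12, 12, 24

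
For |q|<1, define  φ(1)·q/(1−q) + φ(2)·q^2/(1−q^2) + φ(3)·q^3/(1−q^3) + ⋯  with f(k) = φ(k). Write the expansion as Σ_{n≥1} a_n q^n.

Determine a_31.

d|31:{1,31}  Σφ=1+30=31

a_31 = 31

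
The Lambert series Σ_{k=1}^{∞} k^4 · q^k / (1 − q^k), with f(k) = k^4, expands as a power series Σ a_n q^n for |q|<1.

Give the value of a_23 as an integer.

a_23 = 279842

q^23  k|23↦f(k): 1:1 23:279841  a_23=279842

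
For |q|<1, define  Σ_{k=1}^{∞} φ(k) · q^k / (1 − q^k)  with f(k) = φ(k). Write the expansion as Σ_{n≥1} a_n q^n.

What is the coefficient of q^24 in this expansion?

n=24: 1·24 2·12 3·8 4·6 6·4 8·3 12·2 24·1  φ→[1+1+2+2+2+4+4+8]=24

a_24 = 24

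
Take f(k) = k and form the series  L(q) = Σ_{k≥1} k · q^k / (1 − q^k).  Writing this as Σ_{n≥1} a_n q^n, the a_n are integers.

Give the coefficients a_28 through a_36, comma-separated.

56, 30, 72, 32, 63, 48, 54, 48, 91

q^28  k|28↦f(k): 1:1 2:2 4:4 7:7 14:14 28:28  a_28=56
q^29  k|29↦f(k): 29:29 1:1  a_29=30
[q^30] f(1)=1,f(2)=2,f(3)=3,f(5)=5,f(6)=6,f(10)=10,f(15)=15,f(30)=30 ⇒ 72
d|31:{31,1}  Σf=31+1=32
d|32:{1,2,4,8,16,32}  Σf=1+2+4+8+16+32=63
[q^33] f(33)=33,f(11)=11,f(3)=3,f(1)=1 ⇒ 48
[q^34] f(1)=1,f(2)=2,f(17)=17,f(34)=34 ⇒ 54
n=35: 1·35 5·7 7·5 35·1  f→[1+5+7+35]=48
n=36: 1·36 2·18 3·12 4·9 6·6 9·4 12·3 18·2 36·1  f→[1+2+3+4+6+9+12+18+36]=91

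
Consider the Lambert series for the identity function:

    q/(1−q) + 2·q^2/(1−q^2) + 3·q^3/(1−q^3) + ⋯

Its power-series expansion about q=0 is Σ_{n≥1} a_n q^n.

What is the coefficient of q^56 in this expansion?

d|56:{1,2,4,7,8,14,28,56}  Σf=1+2+4+7+8+14+28+56=120

a_56 = 120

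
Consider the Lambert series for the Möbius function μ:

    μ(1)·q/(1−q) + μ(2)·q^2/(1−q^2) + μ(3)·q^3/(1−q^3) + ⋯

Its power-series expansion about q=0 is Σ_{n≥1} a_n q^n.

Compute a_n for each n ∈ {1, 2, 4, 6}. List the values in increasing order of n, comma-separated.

1, 0, 0, 0

n=1: 1·1  μ→[1]=1
d|2:{2,1}  Σμ=(-1)+1=0
[q^4] μ(1)=1,μ(2)=-1,μ(4)=0 ⇒ 0
d|6:{6,3,2,1}  Σμ=1+(-1)+(-1)+1=0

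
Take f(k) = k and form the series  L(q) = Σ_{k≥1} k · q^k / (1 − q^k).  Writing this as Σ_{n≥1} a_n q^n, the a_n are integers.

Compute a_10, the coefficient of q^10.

d|10:{10,5,2,1}  Σf=10+5+2+1=18

a_10 = 18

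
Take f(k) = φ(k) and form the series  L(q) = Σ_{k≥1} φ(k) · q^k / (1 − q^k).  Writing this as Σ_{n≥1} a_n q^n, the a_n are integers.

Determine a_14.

n=14: 1·14 2·7 7·2 14·1  φ→[1+1+6+6]=14

a_14 = 14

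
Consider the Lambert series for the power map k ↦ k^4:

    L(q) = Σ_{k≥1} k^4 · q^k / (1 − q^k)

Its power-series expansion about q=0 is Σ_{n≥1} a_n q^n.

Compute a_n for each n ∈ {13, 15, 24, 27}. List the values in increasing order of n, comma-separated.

q^13  k|13↦f(k): 1:1 13:28561  a_13=28562
n=15: 1·15 3·5 5·3 15·1  f→[1+81+625+50625]=51332
q^24  k|24↦f(k): 1:1 2:16 3:81 4:256 6:1296 8:4096 12:20736 24:331776  a_24=358258
q^27  k|27↦f(k): 1:1 3:81 9:6561 27:531441  a_27=538084

28562, 51332, 358258, 538084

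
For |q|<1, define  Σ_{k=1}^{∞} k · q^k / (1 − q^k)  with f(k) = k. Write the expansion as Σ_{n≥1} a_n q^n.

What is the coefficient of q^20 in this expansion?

[q^20] f(1)=1,f(2)=2,f(4)=4,f(5)=5,f(10)=10,f(20)=20 ⇒ 42

a_20 = 42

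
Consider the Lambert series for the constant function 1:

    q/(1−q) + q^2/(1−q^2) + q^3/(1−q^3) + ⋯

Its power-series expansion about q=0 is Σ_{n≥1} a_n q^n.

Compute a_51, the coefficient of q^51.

a_51 = 4

q^51  k|51↦f(k): 1:1 3:1 17:1 51:1  a_51=4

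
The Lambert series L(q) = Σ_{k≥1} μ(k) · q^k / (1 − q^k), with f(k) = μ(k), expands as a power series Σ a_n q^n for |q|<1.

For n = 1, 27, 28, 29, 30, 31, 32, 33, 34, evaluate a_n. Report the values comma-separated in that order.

q^1  k|1↦μ(k): 1:1  a_1=1
d|27:{1,3,9,27}  Σμ=1+(-1)+0+0=0
q^28  k|28↦μ(k): 28:0 14:1 7:-1 4:0 2:-1 1:1  a_28=0
q^29  k|29↦μ(k): 29:-1 1:1  a_29=0
d|30:{30,15,10,6,5,3,2,1}  Σμ=(-1)+1+1+1+(-1)+(-1)+(-1)+1=0
d|31:{31,1}  Σμ=(-1)+1=0
[q^32] μ(1)=1,μ(2)=-1,μ(4)=0,μ(8)=0,μ(16)=0,μ(32)=0 ⇒ 0
q^33  k|33↦μ(k): 1:1 3:-1 11:-1 33:1  a_33=0
[q^34] μ(1)=1,μ(2)=-1,μ(17)=-1,μ(34)=1 ⇒ 0

1, 0, 0, 0, 0, 0, 0, 0, 0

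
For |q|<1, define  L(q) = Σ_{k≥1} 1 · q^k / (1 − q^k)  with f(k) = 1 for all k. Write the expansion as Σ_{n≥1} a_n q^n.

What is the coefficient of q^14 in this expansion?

d|14:{1,2,7,14}  Σf=1+1+1+1=4

a_14 = 4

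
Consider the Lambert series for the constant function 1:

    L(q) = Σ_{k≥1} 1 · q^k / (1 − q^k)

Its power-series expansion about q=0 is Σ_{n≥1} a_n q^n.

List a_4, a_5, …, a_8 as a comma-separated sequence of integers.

3, 2, 4, 2, 4

q^4  k|4↦f(k): 1:1 2:1 4:1  a_4=3
q^5  k|5↦f(k): 1:1 5:1  a_5=2
d|6:{6,3,2,1}  Σf=1+1+1+1=4
d|7:{7,1}  Σf=1+1=2
n=8: 8·1 4·2 2·4 1·8  f→[1+1+1+1]=4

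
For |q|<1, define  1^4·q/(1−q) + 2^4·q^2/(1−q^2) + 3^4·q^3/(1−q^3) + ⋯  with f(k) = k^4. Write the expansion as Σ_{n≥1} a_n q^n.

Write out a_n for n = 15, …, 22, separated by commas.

d|15:{1,3,5,15}  Σf=1+81+625+50625=51332
d|16:{1,2,4,8,16}  Σf=1+16+256+4096+65536=69905
n=17: 17·1 1·17  f→[83521+1]=83522
d|18:{18,9,6,3,2,1}  Σf=104976+6561+1296+81+16+1=112931
q^19  k|19↦f(k): 1:1 19:130321  a_19=130322
n=20: 20·1 10·2 5·4 4·5 2·10 1·20  f→[160000+10000+625+256+16+1]=170898
q^21  k|21↦f(k): 21:194481 7:2401 3:81 1:1  a_21=196964
[q^22] f(1)=1,f(2)=16,f(11)=14641,f(22)=234256 ⇒ 248914

51332, 69905, 83522, 112931, 130322, 170898, 196964, 248914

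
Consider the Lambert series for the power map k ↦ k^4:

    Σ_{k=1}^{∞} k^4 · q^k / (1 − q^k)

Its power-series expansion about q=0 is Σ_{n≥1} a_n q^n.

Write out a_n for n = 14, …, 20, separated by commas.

d|14:{14,7,2,1}  Σf=38416+2401+16+1=40834
d|15:{1,3,5,15}  Σf=1+81+625+50625=51332
[q^16] f(16)=65536,f(8)=4096,f(4)=256,f(2)=16,f(1)=1 ⇒ 69905
d|17:{1,17}  Σf=1+83521=83522
n=18: 18·1 9·2 6·3 3·6 2·9 1·18  f→[104976+6561+1296+81+16+1]=112931
d|19:{19,1}  Σf=130321+1=130322
d|20:{20,10,5,4,2,1}  Σf=160000+10000+625+256+16+1=170898

40834, 51332, 69905, 83522, 112931, 130322, 170898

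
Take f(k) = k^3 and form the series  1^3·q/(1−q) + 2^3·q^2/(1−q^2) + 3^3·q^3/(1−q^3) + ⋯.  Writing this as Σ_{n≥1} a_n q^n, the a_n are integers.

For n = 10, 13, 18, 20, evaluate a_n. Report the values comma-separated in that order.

q^10  k|10↦f(k): 1:1 2:8 5:125 10:1000  a_10=1134
d|13:{1,13}  Σf=1+2197=2198
d|18:{1,2,3,6,9,18}  Σf=1+8+27+216+729+5832=6813
n=20: 1·20 2·10 4·5 5·4 10·2 20·1  f→[1+8+64+125+1000+8000]=9198

1134, 2198, 6813, 9198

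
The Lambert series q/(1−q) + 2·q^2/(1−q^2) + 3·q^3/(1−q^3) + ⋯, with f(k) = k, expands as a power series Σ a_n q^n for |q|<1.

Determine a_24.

[q^24] f(1)=1,f(2)=2,f(3)=3,f(4)=4,f(6)=6,f(8)=8,f(12)=12,f(24)=24 ⇒ 60

a_24 = 60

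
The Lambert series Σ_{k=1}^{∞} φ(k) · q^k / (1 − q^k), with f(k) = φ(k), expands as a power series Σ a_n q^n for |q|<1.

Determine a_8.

[q^8] φ(1)=1,φ(2)=1,φ(4)=2,φ(8)=4 ⇒ 8

a_8 = 8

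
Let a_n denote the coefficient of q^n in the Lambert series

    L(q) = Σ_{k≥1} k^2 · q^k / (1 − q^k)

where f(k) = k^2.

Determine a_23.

a_23 = 530

q^23  k|23↦f(k): 23:529 1:1  a_23=530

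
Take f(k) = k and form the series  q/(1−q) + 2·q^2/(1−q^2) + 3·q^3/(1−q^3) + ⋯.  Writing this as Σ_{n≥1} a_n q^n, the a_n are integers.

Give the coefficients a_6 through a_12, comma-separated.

12, 8, 15, 13, 18, 12, 28

q^6  k|6↦f(k): 1:1 2:2 3:3 6:6  a_6=12
d|7:{1,7}  Σf=1+7=8
q^8  k|8↦f(k): 1:1 2:2 4:4 8:8  a_8=15
n=9: 9·1 3·3 1·9  f→[9+3+1]=13
d|10:{1,2,5,10}  Σf=1+2+5+10=18
d|11:{11,1}  Σf=11+1=12
[q^12] f(12)=12,f(6)=6,f(4)=4,f(3)=3,f(2)=2,f(1)=1 ⇒ 28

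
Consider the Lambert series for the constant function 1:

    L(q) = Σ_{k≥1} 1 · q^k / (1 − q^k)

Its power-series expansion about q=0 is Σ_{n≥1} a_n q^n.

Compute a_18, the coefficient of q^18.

a_18 = 6

[q^18] f(18)=1,f(9)=1,f(6)=1,f(3)=1,f(2)=1,f(1)=1 ⇒ 6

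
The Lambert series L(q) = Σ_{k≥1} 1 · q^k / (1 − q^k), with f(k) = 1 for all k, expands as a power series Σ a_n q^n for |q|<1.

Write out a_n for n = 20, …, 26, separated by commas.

6, 4, 4, 2, 8, 3, 4

q^20  k|20↦f(k): 20:1 10:1 5:1 4:1 2:1 1:1  a_20=6
d|21:{21,7,3,1}  Σf=1+1+1+1=4
q^22  k|22↦f(k): 22:1 11:1 2:1 1:1  a_22=4
[q^23] f(23)=1,f(1)=1 ⇒ 2
q^24  k|24↦f(k): 1:1 2:1 3:1 4:1 6:1 8:1 12:1 24:1  a_24=8
d|25:{1,5,25}  Σf=1+1+1=3
d|26:{1,2,13,26}  Σf=1+1+1+1=4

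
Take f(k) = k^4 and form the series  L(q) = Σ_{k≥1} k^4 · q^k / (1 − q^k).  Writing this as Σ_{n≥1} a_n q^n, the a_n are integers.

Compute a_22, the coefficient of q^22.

a_22 = 248914

n=22: 22·1 11·2 2·11 1·22  f→[234256+14641+16+1]=248914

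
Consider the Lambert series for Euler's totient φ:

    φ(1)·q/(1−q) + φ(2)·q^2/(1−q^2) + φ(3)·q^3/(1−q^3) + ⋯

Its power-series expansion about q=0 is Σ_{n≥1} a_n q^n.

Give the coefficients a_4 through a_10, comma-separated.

[q^4] φ(4)=2,φ(2)=1,φ(1)=1 ⇒ 4
q^5  k|5↦φ(k): 5:4 1:1  a_5=5
[q^6] φ(6)=2,φ(3)=2,φ(2)=1,φ(1)=1 ⇒ 6
q^7  k|7↦φ(k): 7:6 1:1  a_7=7
n=8: 1·8 2·4 4·2 8·1  φ→[1+1+2+4]=8
q^9  k|9↦φ(k): 1:1 3:2 9:6  a_9=9
q^10  k|10↦φ(k): 1:1 2:1 5:4 10:4  a_10=10

4, 5, 6, 7, 8, 9, 10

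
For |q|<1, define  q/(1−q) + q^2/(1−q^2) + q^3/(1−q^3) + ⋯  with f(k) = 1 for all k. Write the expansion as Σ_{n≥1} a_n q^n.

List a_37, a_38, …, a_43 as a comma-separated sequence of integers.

d|37:{37,1}  Σf=1+1=2
d|38:{1,2,19,38}  Σf=1+1+1+1=4
[q^39] f(1)=1,f(3)=1,f(13)=1,f(39)=1 ⇒ 4
q^40  k|40↦f(k): 40:1 20:1 10:1 8:1 5:1 4:1 2:1 1:1  a_40=8
[q^41] f(41)=1,f(1)=1 ⇒ 2
[q^42] f(42)=1,f(21)=1,f(14)=1,f(7)=1,f(6)=1,f(3)=1,f(2)=1,f(1)=1 ⇒ 8
d|43:{43,1}  Σf=1+1=2

2, 4, 4, 8, 2, 8, 2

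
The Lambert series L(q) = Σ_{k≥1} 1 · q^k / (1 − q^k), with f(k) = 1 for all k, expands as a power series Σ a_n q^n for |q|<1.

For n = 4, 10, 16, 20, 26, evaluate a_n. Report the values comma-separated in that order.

d|4:{1,2,4}  Σf=1+1+1=3
q^10  k|10↦f(k): 1:1 2:1 5:1 10:1  a_10=4
[q^16] f(1)=1,f(2)=1,f(4)=1,f(8)=1,f(16)=1 ⇒ 5
d|20:{1,2,4,5,10,20}  Σf=1+1+1+1+1+1=6
[q^26] f(1)=1,f(2)=1,f(13)=1,f(26)=1 ⇒ 4

3, 4, 5, 6, 4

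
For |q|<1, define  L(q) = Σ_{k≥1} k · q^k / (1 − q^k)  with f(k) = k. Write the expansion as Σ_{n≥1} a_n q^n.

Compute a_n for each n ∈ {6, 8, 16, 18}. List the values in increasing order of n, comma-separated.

12, 15, 31, 39

[q^6] f(1)=1,f(2)=2,f(3)=3,f(6)=6 ⇒ 12
q^8  k|8↦f(k): 1:1 2:2 4:4 8:8  a_8=15
n=16: 1·16 2·8 4·4 8·2 16·1  f→[1+2+4+8+16]=31
q^18  k|18↦f(k): 18:18 9:9 6:6 3:3 2:2 1:1  a_18=39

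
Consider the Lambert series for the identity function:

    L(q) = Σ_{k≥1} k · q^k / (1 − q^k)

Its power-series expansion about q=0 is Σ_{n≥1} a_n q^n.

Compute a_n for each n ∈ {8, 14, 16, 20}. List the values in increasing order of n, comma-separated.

n=8: 8·1 4·2 2·4 1·8  f→[8+4+2+1]=15
n=14: 1·14 2·7 7·2 14·1  f→[1+2+7+14]=24
d|16:{1,2,4,8,16}  Σf=1+2+4+8+16=31
[q^20] f(1)=1,f(2)=2,f(4)=4,f(5)=5,f(10)=10,f(20)=20 ⇒ 42

15, 24, 31, 42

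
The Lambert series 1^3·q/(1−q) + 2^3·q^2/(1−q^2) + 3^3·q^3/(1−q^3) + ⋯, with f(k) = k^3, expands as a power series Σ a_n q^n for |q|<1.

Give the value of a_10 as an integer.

a_10 = 1134

[q^10] f(10)=1000,f(5)=125,f(2)=8,f(1)=1 ⇒ 1134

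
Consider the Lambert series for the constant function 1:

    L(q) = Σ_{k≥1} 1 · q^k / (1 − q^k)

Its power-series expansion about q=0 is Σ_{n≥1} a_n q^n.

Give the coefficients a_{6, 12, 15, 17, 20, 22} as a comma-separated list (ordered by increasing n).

4, 6, 4, 2, 6, 4

q^6  k|6↦f(k): 1:1 2:1 3:1 6:1  a_6=4
n=12: 1·12 2·6 3·4 4·3 6·2 12·1  f→[1+1+1+1+1+1]=6
[q^15] f(15)=1,f(5)=1,f(3)=1,f(1)=1 ⇒ 4
[q^17] f(17)=1,f(1)=1 ⇒ 2
q^20  k|20↦f(k): 1:1 2:1 4:1 5:1 10:1 20:1  a_20=6
n=22: 1·22 2·11 11·2 22·1  f→[1+1+1+1]=4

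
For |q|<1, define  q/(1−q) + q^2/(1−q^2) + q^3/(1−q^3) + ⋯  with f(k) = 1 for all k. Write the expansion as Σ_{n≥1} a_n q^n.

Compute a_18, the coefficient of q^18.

[q^18] f(1)=1,f(2)=1,f(3)=1,f(6)=1,f(9)=1,f(18)=1 ⇒ 6

a_18 = 6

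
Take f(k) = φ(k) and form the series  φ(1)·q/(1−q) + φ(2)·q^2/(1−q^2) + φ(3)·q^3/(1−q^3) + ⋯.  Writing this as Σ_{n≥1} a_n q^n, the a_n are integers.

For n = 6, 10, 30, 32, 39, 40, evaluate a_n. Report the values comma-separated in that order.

n=6: 6·1 3·2 2·3 1·6  φ→[2+2+1+1]=6
n=10: 1·10 2·5 5·2 10·1  φ→[1+1+4+4]=10
[q^30] φ(30)=8,φ(15)=8,φ(10)=4,φ(6)=2,φ(5)=4,φ(3)=2,φ(2)=1,φ(1)=1 ⇒ 30
[q^32] φ(1)=1,φ(2)=1,φ(4)=2,φ(8)=4,φ(16)=8,φ(32)=16 ⇒ 32
q^39  k|39↦φ(k): 39:24 13:12 3:2 1:1  a_39=39
d|40:{1,2,4,5,8,10,20,40}  Σφ=1+1+2+4+4+4+8+16=40

6, 10, 30, 32, 39, 40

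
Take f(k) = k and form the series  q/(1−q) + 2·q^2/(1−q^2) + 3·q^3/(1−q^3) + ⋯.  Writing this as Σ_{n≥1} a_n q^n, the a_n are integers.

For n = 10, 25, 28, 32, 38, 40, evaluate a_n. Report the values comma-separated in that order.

q^10  k|10↦f(k): 10:10 5:5 2:2 1:1  a_10=18
[q^25] f(1)=1,f(5)=5,f(25)=25 ⇒ 31
q^28  k|28↦f(k): 1:1 2:2 4:4 7:7 14:14 28:28  a_28=56
q^32  k|32↦f(k): 32:32 16:16 8:8 4:4 2:2 1:1  a_32=63
q^38  k|38↦f(k): 38:38 19:19 2:2 1:1  a_38=60
q^40  k|40↦f(k): 1:1 2:2 4:4 5:5 8:8 10:10 20:20 40:40  a_40=90

18, 31, 56, 63, 60, 90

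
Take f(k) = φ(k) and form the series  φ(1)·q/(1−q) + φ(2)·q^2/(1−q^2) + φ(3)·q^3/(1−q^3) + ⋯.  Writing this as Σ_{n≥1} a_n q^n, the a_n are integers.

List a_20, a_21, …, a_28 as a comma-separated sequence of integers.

q^20  k|20↦φ(k): 20:8 10:4 5:4 4:2 2:1 1:1  a_20=20
[q^21] φ(21)=12,φ(7)=6,φ(3)=2,φ(1)=1 ⇒ 21
q^22  k|22↦φ(k): 1:1 2:1 11:10 22:10  a_22=22
[q^23] φ(1)=1,φ(23)=22 ⇒ 23
[q^24] φ(1)=1,φ(2)=1,φ(3)=2,φ(4)=2,φ(6)=2,φ(8)=4,φ(12)=4,φ(24)=8 ⇒ 24
d|25:{1,5,25}  Σφ=1+4+20=25
d|26:{1,2,13,26}  Σφ=1+1+12+12=26
[q^27] φ(1)=1,φ(3)=2,φ(9)=6,φ(27)=18 ⇒ 27
d|28:{28,14,7,4,2,1}  Σφ=12+6+6+2+1+1=28

20, 21, 22, 23, 24, 25, 26, 27, 28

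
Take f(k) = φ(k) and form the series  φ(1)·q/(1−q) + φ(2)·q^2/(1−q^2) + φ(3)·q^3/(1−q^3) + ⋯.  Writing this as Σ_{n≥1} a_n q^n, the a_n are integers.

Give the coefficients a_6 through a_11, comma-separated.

[q^6] φ(1)=1,φ(2)=1,φ(3)=2,φ(6)=2 ⇒ 6
[q^7] φ(1)=1,φ(7)=6 ⇒ 7
q^8  k|8↦φ(k): 8:4 4:2 2:1 1:1  a_8=8
[q^9] φ(9)=6,φ(3)=2,φ(1)=1 ⇒ 9
n=10: 1·10 2·5 5·2 10·1  φ→[1+1+4+4]=10
d|11:{1,11}  Σφ=1+10=11

6, 7, 8, 9, 10, 11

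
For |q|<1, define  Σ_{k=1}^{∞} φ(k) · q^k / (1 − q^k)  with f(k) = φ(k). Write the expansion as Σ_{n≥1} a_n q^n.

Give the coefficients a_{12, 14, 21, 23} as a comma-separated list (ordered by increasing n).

n=12: 12·1 6·2 4·3 3·4 2·6 1·12  φ→[4+2+2+2+1+1]=12
d|14:{14,7,2,1}  Σφ=6+6+1+1=14
d|21:{1,3,7,21}  Σφ=1+2+6+12=21
q^23  k|23↦φ(k): 23:22 1:1  a_23=23

12, 14, 21, 23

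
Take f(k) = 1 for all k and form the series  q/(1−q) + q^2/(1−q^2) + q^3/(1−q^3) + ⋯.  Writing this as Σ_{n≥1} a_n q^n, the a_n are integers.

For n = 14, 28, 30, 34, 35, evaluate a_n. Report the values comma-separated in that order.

4, 6, 8, 4, 4

q^14  k|14↦f(k): 1:1 2:1 7:1 14:1  a_14=4
[q^28] f(28)=1,f(14)=1,f(7)=1,f(4)=1,f(2)=1,f(1)=1 ⇒ 6
d|30:{1,2,3,5,6,10,15,30}  Σf=1+1+1+1+1+1+1+1=8
q^34  k|34↦f(k): 1:1 2:1 17:1 34:1  a_34=4
d|35:{1,5,7,35}  Σf=1+1+1+1=4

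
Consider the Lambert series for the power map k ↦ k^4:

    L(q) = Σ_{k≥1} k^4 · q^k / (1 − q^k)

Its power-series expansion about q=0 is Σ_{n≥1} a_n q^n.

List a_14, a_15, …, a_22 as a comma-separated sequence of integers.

40834, 51332, 69905, 83522, 112931, 130322, 170898, 196964, 248914

[q^14] f(1)=1,f(2)=16,f(7)=2401,f(14)=38416 ⇒ 40834
q^15  k|15↦f(k): 1:1 3:81 5:625 15:50625  a_15=51332
n=16: 1·16 2·8 4·4 8·2 16·1  f→[1+16+256+4096+65536]=69905
d|17:{17,1}  Σf=83521+1=83522
[q^18] f(18)=104976,f(9)=6561,f(6)=1296,f(3)=81,f(2)=16,f(1)=1 ⇒ 112931
n=19: 19·1 1·19  f→[130321+1]=130322
d|20:{20,10,5,4,2,1}  Σf=160000+10000+625+256+16+1=170898
q^21  k|21↦f(k): 1:1 3:81 7:2401 21:194481  a_21=196964
[q^22] f(22)=234256,f(11)=14641,f(2)=16,f(1)=1 ⇒ 248914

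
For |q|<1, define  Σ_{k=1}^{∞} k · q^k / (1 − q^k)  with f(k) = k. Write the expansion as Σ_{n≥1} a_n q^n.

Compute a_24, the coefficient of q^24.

q^24  k|24↦f(k): 24:24 12:12 8:8 6:6 4:4 3:3 2:2 1:1  a_24=60

a_24 = 60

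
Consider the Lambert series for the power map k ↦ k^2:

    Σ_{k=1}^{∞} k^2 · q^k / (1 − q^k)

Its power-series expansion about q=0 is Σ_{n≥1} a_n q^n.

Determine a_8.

a_8 = 85

[q^8] f(8)=64,f(4)=16,f(2)=4,f(1)=1 ⇒ 85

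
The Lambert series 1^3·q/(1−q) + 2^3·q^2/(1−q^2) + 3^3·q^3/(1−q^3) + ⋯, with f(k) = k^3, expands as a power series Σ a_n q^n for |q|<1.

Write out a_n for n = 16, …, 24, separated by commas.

d|16:{16,8,4,2,1}  Σf=4096+512+64+8+1=4681
q^17  k|17↦f(k): 17:4913 1:1  a_17=4914
q^18  k|18↦f(k): 1:1 2:8 3:27 6:216 9:729 18:5832  a_18=6813
n=19: 19·1 1·19  f→[6859+1]=6860
n=20: 20·1 10·2 5·4 4·5 2·10 1·20  f→[8000+1000+125+64+8+1]=9198
q^21  k|21↦f(k): 1:1 3:27 7:343 21:9261  a_21=9632
[q^22] f(1)=1,f(2)=8,f(11)=1331,f(22)=10648 ⇒ 11988
d|23:{23,1}  Σf=12167+1=12168
q^24  k|24↦f(k): 24:13824 12:1728 8:512 6:216 4:64 3:27 2:8 1:1  a_24=16380

4681, 4914, 6813, 6860, 9198, 9632, 11988, 12168, 16380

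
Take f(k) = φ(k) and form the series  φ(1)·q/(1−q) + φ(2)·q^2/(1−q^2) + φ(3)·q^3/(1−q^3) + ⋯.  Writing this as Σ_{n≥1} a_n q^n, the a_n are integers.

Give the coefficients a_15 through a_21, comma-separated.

[q^15] φ(1)=1,φ(3)=2,φ(5)=4,φ(15)=8 ⇒ 15
d|16:{1,2,4,8,16}  Σφ=1+1+2+4+8=16
[q^17] φ(1)=1,φ(17)=16 ⇒ 17
q^18  k|18↦φ(k): 18:6 9:6 6:2 3:2 2:1 1:1  a_18=18
d|19:{19,1}  Σφ=18+1=19
n=20: 1·20 2·10 4·5 5·4 10·2 20·1  φ→[1+1+2+4+4+8]=20
d|21:{21,7,3,1}  Σφ=12+6+2+1=21

15, 16, 17, 18, 19, 20, 21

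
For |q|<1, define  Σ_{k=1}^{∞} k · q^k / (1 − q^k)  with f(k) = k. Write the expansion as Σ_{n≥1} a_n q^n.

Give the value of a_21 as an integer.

[q^21] f(21)=21,f(7)=7,f(3)=3,f(1)=1 ⇒ 32

a_21 = 32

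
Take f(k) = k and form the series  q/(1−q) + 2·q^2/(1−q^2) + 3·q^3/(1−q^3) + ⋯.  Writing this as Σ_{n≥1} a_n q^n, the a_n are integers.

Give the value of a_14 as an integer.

a_14 = 24

n=14: 1·14 2·7 7·2 14·1  f→[1+2+7+14]=24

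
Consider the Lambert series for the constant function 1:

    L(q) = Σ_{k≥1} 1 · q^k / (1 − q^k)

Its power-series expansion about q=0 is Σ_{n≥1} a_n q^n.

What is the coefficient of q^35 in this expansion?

a_35 = 4

q^35  k|35↦f(k): 1:1 5:1 7:1 35:1  a_35=4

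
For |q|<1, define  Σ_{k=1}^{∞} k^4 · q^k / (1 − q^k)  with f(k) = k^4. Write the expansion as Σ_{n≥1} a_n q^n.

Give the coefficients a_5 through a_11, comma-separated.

626, 1394, 2402, 4369, 6643, 10642, 14642

[q^5] f(1)=1,f(5)=625 ⇒ 626
[q^6] f(6)=1296,f(3)=81,f(2)=16,f(1)=1 ⇒ 1394
n=7: 1·7 7·1  f→[1+2401]=2402
q^8  k|8↦f(k): 8:4096 4:256 2:16 1:1  a_8=4369
n=9: 9·1 3·3 1·9  f→[6561+81+1]=6643
[q^10] f(10)=10000,f(5)=625,f(2)=16,f(1)=1 ⇒ 10642
d|11:{1,11}  Σf=1+14641=14642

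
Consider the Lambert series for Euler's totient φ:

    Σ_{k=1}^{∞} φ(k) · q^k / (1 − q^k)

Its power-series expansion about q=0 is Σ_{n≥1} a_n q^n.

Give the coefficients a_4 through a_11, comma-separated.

[q^4] φ(4)=2,φ(2)=1,φ(1)=1 ⇒ 4
n=5: 5·1 1·5  φ→[4+1]=5
[q^6] φ(6)=2,φ(3)=2,φ(2)=1,φ(1)=1 ⇒ 6
[q^7] φ(1)=1,φ(7)=6 ⇒ 7
d|8:{1,2,4,8}  Σφ=1+1+2+4=8
q^9  k|9↦φ(k): 9:6 3:2 1:1  a_9=9
q^10  k|10↦φ(k): 10:4 5:4 2:1 1:1  a_10=10
n=11: 11·1 1·11  φ→[10+1]=11

4, 5, 6, 7, 8, 9, 10, 11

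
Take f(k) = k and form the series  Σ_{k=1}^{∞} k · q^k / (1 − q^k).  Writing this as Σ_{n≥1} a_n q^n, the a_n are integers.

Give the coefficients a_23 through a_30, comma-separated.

d|23:{23,1}  Σf=23+1=24
d|24:{1,2,3,4,6,8,12,24}  Σf=1+2+3+4+6+8+12+24=60
[q^25] f(1)=1,f(5)=5,f(25)=25 ⇒ 31
q^26  k|26↦f(k): 26:26 13:13 2:2 1:1  a_26=42
n=27: 27·1 9·3 3·9 1·27  f→[27+9+3+1]=40
n=28: 1·28 2·14 4·7 7·4 14·2 28·1  f→[1+2+4+7+14+28]=56
d|29:{29,1}  Σf=29+1=30
d|30:{1,2,3,5,6,10,15,30}  Σf=1+2+3+5+6+10+15+30=72

24, 60, 31, 42, 40, 56, 30, 72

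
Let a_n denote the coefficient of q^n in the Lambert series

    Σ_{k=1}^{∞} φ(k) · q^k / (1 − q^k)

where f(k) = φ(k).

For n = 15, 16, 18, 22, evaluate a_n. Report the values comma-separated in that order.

d|15:{15,5,3,1}  Σφ=8+4+2+1=15
n=16: 16·1 8·2 4·4 2·8 1·16  φ→[8+4+2+1+1]=16
n=18: 1·18 2·9 3·6 6·3 9·2 18·1  φ→[1+1+2+2+6+6]=18
d|22:{22,11,2,1}  Σφ=10+10+1+1=22

15, 16, 18, 22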